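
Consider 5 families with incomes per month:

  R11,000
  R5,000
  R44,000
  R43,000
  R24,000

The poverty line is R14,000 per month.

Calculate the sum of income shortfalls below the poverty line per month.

R12,000

Below the line: R5,000, R11,000 (q = 2 of N = 5).
Individual gaps: 14000−5000 = 9000; 14000−11000 = 3000.
Aggregate gap = R12,000.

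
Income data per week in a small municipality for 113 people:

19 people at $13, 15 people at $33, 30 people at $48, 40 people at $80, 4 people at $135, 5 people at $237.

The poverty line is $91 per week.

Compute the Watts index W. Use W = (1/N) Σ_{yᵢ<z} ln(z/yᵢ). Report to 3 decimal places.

Incomes under z: 19×$13, 15×$33, 30×$48, 40×$80 (q = 104 of N = 113).
Log shortfalls: ln(91/13) = 1.9459 (×19); ln(91/33) = 1.0144 (×15); ln(91/48) = 0.6397 (×30); ln(91/80) = 0.1288 (×40).
W = 76.530642 / 113 = 0.677.

0.677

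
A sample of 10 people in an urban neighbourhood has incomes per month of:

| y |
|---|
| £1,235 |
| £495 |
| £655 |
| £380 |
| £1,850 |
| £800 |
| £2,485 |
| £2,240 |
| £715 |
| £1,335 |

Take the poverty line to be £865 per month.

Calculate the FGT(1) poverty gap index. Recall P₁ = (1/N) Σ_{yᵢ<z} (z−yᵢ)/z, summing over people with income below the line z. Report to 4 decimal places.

0.1480

Below the line: £380, £495, £655, £715, £800 (q = 5 of N = 10).
Shortfall ratios: (865−380)/865 = 0.5607; (865−495)/865 = 0.4277; (865−655)/865 = 0.2428; (865−715)/865 = 0.1734; (865−800)/865 = 0.0751.
Sum of shortfalls = 1.479769; P₁ averages over all N: 1.479769 / 10 = 0.1480.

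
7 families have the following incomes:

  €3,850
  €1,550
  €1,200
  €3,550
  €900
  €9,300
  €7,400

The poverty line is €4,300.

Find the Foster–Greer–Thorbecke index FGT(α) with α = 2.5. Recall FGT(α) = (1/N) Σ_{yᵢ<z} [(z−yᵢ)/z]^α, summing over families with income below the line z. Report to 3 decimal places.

Incomes under z: €900, €1,200, €1,550, €3,550, €3,850 (q = 5 of N = 7).
Shortfall ratios: (4300−900)/4300 = 0.7907; (4300−1200)/4300 = 0.7209; (4300−1550)/4300 = 0.6395; (4300−3550)/4300 = 0.1744; (4300−3850)/4300 = 0.1047.
Raised to α = 2.5: 0.55594; 0.44130; 0.32708; 0.01271; 0.00354.
Sum = 1.340570; FGT(2.5) = 1.340570 / 7 = 0.192.

0.192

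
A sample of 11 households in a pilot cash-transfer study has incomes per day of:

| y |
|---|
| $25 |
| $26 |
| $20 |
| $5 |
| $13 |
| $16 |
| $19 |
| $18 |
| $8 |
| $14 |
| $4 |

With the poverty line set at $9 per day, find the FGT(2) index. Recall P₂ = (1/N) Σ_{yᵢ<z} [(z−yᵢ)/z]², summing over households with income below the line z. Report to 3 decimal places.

0.047

Incomes under z: $4, $5, $8 (q = 3 of N = 11).
Gap ratios (z−y)/z: (9−4)/9 = 0.5556; (9−5)/9 = 0.4444; (9−8)/9 = 0.1111.
Squared: 0.3086; 0.1975; 0.0123.
Sum = 0.518519; P₂ = 0.518519 / 11 = 0.047.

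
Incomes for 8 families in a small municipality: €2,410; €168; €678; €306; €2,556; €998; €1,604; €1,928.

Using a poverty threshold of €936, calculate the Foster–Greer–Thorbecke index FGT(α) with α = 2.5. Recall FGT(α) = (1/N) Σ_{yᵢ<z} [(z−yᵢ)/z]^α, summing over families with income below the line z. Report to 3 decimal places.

Below z: €168, €306, €678 (q = 3 of N = 8).
Relative gaps: (936−168)/936 = 0.8205; (936−306)/936 = 0.6731; (936−678)/936 = 0.2756.
Raised to α = 2.5: 0.60984; 0.37167; 0.03989.
Sum = 1.021400; FGT(2.5) = 1.021400 / 8 = 0.128.

0.128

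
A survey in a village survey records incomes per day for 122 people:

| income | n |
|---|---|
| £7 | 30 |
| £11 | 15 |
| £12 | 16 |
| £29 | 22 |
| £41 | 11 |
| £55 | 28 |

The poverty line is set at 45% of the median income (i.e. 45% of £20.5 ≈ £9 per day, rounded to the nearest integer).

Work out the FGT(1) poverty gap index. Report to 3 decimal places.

0.055

Below the line: 30×£7 (q = 30 of N = 122).
Shortfall ratios: (9−7)/9 = 0.2222 (×30).
Sum of shortfalls = 6.666667; P₁ averages over all N: 6.666667 / 122 = 0.055.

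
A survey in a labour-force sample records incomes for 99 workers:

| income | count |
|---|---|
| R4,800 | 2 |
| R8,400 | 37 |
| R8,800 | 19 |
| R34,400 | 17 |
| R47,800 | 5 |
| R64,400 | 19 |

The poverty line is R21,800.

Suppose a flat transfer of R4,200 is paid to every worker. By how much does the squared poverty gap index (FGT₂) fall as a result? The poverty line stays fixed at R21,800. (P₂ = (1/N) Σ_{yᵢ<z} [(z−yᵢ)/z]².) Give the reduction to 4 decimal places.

Before: below the line — 2×R4,800, 37×R8,400, 19×R8,800; squared poverty gap index (FGT₂) = 0.221743.
After the R4,200 transfer: below the line — 2×R9,000, 37×R12,600, 19×R13,000; squared poverty gap index (FGT₂) = 0.104800.
Reduction = 0.221743 − 0.104800 = 0.1169.

0.1169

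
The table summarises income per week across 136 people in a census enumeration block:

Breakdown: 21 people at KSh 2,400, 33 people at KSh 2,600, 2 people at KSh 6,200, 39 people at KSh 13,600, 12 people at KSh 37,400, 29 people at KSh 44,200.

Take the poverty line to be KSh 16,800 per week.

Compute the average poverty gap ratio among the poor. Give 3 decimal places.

Below z: 21×KSh 2,400, 33×KSh 2,600, 2×KSh 6,200, 39×KSh 13,600 (q = 95 of N = 136).
Shortfall ratios (z−y)/z: 0.8571 (×21), 0.8452 (×33), 0.6310 (×2), 0.1905 (×39); sum = 54.583333.
I averages over the q = 95 poor units only: 54.583333 / 95 = 0.575.

0.575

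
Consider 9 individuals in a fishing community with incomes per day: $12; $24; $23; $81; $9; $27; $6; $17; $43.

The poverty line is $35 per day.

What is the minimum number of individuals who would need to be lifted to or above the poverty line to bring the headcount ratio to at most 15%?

7 of the 9 individuals are poor, so H = 7/9 = 0.778.
A headcount ratio of at most 15% allows at most ⌊0.15 × 9⌋ = 1 poor individuals.
So at least 7 − 1 = 6 must be lifted.

6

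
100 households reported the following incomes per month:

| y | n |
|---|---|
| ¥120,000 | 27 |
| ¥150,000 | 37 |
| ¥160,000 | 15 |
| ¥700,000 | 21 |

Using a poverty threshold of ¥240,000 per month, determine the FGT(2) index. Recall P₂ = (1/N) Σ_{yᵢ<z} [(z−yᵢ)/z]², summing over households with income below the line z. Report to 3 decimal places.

0.136

Below z: 27×¥120,000, 37×¥150,000, 15×¥160,000 (q = 79 of N = 100).
Gap ratios (z−y)/z: (240000−120000)/240000 = 0.5000 (×27); (240000−150000)/240000 = 0.3750 (×37); (240000−160000)/240000 = 0.3333 (×15).
Squared: 0.2500 (×27); 0.1406 (×37); 0.1111 (×15).
Sum = 13.619792; P₂ = 13.619792 / 100 = 0.136.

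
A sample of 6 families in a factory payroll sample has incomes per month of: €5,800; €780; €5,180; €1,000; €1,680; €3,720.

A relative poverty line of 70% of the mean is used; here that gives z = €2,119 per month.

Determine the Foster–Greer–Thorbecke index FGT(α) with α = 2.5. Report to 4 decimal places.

0.0899

Below z: €780, €1,000, €1,680 (q = 3 of N = 6).
Gap ratios (z−y)/z: (2119−780)/2119 = 0.6319; (2119−1000)/2119 = 0.5281; (2119−1680)/2119 = 0.2072.
Raised to α = 2.5: 0.31741; 0.20265; 0.01954.
Sum = 0.539599; FGT(2.5) = 0.539599 / 6 = 0.0899.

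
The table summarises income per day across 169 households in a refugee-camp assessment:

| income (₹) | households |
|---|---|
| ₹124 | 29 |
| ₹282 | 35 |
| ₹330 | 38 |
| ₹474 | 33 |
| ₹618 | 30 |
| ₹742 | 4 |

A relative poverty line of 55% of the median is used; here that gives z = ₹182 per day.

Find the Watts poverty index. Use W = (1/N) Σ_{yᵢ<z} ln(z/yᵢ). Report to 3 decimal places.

0.066

Below the line: 29×₹124 (q = 29 of N = 169).
Log shortfalls: ln(182/124) = 0.3837 (×29).
W = 11.128029 / 169 = 0.066.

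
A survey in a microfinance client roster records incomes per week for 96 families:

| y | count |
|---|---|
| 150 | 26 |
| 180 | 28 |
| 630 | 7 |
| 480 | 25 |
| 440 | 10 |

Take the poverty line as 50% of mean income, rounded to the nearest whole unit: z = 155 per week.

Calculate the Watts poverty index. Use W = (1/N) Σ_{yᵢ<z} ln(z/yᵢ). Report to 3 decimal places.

Incomes under z: 26×150 (q = 26 of N = 96).
Log shortfalls: ln(155/150) = 0.0328 (×26).
W = 0.852535 / 96 = 0.009.

0.009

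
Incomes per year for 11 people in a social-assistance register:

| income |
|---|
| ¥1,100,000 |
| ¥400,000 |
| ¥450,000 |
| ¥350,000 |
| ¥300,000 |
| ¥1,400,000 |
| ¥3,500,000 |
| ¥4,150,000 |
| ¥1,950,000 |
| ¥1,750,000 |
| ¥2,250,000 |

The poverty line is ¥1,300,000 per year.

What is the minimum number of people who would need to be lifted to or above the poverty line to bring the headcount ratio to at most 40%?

1

Currently q = 5 of N = 11 are below the line (H = 0.455).
A headcount ratio of at most 40% allows at most ⌊0.40 × 11⌋ = 4 poor people.
So at least 5 − 4 = 1 must be lifted.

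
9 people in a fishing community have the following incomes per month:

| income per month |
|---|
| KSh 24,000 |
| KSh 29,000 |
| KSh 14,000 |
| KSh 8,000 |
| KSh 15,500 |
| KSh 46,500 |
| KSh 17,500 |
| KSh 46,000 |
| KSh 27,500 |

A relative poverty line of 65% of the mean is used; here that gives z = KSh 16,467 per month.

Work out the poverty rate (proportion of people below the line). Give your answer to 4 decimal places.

0.3333

3 of the 9 people have income below KSh 16,467.
H = 3/9 = 0.3333.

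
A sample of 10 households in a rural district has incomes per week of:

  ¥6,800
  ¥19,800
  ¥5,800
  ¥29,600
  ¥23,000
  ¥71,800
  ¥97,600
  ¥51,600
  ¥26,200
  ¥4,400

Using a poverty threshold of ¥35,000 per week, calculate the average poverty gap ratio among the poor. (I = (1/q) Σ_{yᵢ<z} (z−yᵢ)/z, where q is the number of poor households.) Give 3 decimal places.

0.528

Below z: ¥4,400, ¥5,800, ¥6,800, ¥19,800, ¥23,000, ¥26,200, ¥29,600 (q = 7 of N = 10).
Relative gaps: 0.8743, 0.8343, 0.8057, 0.4343, 0.3429, 0.2514, 0.1543; sum = 3.697143.
The income-gap ratio divides by q (the poor only): 3.697143 / 7 = 0.528.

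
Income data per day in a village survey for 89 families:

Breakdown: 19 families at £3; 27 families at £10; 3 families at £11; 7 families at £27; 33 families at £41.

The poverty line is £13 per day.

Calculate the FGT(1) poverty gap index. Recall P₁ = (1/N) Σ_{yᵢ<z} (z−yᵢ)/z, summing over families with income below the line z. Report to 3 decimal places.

Below z: 19×£3, 27×£10, 3×£11 (q = 49 of N = 89).
Shortfall ratios: (13−3)/13 = 0.7692 (×19); (13−10)/13 = 0.2308 (×27); (13−11)/13 = 0.1538 (×3).
Sum of shortfalls = 21.307692; P₁ averages over all N: 21.307692 / 89 = 0.239.

0.239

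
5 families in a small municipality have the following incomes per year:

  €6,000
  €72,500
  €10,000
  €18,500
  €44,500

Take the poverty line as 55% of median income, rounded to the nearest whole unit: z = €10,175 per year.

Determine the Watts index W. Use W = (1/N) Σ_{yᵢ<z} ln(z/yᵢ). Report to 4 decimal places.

0.1091

Below the line: €6,000, €10,000 (q = 2 of N = 5).
Log gaps: ln(10175/6000) = 0.5282; ln(10175/10000) = 0.0173.
W = 0.545523 / 5 = 0.1091.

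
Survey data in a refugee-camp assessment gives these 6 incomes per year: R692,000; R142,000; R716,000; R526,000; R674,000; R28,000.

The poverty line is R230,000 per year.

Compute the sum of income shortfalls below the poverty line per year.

R290,000

Poor units: R28,000, R142,000 (q = 2 of N = 6).
Individual gaps: 230000−28000 = 202000; 230000−142000 = 88000.
Aggregate gap = R290,000.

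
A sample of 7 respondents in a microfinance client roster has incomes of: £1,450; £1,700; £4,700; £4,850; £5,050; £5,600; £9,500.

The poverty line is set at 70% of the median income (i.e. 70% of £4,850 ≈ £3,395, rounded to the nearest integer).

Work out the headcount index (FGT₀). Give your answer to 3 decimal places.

2 of the 7 respondents have income below £3,395.
H = 2/7 = 0.286.

0.286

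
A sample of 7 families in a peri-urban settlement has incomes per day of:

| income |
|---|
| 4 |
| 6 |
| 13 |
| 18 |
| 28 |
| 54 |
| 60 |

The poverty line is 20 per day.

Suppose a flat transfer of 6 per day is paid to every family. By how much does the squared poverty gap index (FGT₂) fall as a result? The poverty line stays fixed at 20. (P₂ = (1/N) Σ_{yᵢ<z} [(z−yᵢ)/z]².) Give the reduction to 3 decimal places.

Before: below the line — 4, 6, 13, 18; squared poverty gap index (FGT₂) = 0.18036.
After the 6 transfer: below the line — 10, 12, 19; squared poverty gap index (FGT₂) = 0.05893.
Reduction = 0.18036 − 0.05893 = 0.121.

0.121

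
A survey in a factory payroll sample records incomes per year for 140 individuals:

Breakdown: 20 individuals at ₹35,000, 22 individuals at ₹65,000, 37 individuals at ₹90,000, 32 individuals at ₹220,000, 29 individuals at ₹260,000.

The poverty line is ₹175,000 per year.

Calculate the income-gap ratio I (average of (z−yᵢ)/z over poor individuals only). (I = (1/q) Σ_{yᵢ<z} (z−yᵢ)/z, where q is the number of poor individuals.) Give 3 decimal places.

Poor units: 20×₹35,000, 22×₹65,000, 37×₹90,000 (q = 79 of N = 140).
Relative gaps: 0.8000 (×20), 0.6286 (×22), 0.4857 (×37); sum = 47.800000.
I averages over the q = 79 poor units only: 47.800000 / 79 = 0.605.

0.605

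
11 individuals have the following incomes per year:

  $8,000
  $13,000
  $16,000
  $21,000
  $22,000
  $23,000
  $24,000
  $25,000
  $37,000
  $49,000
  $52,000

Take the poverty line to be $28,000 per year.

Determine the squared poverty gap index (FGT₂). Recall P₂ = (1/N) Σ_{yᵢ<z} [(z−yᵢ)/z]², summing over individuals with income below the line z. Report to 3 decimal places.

Poor units: $8,000, $13,000, $16,000, $21,000, $22,000, $23,000, $24,000, $25,000 (q = 8 of N = 11).
Gap ratios (z−y)/z: (28000−8000)/28000 = 0.7143; (28000−13000)/28000 = 0.5357; (28000−16000)/28000 = 0.4286; (28000−21000)/28000 = 0.2500; (28000−22000)/28000 = 0.2143; (28000−23000)/28000 = 0.1786; (28000−24000)/28000 = 0.1429; (28000−25000)/28000 = 0.1071.
Squared: 0.5102; 0.2870; 0.1837; 0.0625; 0.0459; 0.0319; 0.0204; 0.0115.
Sum = 1.153061; P₂ = 1.153061 / 11 = 0.105.

0.105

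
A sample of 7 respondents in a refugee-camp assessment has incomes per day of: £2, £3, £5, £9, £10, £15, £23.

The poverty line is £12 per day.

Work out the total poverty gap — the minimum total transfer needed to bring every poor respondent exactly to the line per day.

£31

Incomes under z: £2, £3, £5, £9, £10 (q = 5 of N = 7).
Individual gaps: 12−2 = 10; 12−3 = 9; 12−5 = 7; 12−9 = 3; 12−10 = 2.
Aggregate gap = £31.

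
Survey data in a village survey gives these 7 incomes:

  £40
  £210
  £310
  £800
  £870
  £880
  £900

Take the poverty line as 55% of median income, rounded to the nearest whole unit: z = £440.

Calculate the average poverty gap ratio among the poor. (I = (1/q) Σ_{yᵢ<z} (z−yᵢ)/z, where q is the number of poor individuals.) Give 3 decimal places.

Incomes under z: £40, £210, £310 (q = 3 of N = 7).
Shortfall ratios (z−y)/z: 0.9091, 0.5227, 0.2955; sum = 1.727273.
I averages over the q = 3 poor units only: 1.727273 / 3 = 0.576.

0.576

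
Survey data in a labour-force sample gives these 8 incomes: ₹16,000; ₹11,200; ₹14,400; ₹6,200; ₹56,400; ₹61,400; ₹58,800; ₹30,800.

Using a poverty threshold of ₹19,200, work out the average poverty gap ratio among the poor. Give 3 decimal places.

0.378

Below z: ₹6,200, ₹11,200, ₹14,400, ₹16,000 (q = 4 of N = 8).
Shortfall ratios (z−y)/z: 0.6771, 0.4167, 0.2500, 0.1667; sum = 1.510417.
I averages over the q = 4 poor units only: 1.510417 / 4 = 0.378.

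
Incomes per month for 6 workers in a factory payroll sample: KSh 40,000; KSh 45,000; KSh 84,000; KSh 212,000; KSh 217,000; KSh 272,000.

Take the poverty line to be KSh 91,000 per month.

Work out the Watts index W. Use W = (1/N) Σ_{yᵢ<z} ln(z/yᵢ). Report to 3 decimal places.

Incomes under z: KSh 40,000, KSh 45,000, KSh 84,000 (q = 3 of N = 6).
ln(z/y) terms: ln(91000/40000) = 0.8220; ln(91000/45000) = 0.7042; ln(91000/84000) = 0.0800.
W = 1.606220 / 6 = 0.268.

0.268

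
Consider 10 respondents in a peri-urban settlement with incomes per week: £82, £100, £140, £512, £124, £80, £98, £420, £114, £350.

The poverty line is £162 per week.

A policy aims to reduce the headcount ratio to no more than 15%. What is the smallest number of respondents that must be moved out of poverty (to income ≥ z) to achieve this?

6

7 of the 10 respondents are poor, so H = 7/10 = 0.700.
A headcount ratio of at most 15% allows at most ⌊0.15 × 10⌋ = 1 poor respondents.
So at least 7 − 1 = 6 must be lifted.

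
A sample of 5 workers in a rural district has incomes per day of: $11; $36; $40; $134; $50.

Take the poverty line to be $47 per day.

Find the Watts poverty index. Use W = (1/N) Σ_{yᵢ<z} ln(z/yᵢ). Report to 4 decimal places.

Poor units: $11, $36, $40 (q = 3 of N = 5).
Log gaps: ln(47/11) = 1.4523; ln(47/36) = 0.2666; ln(47/40) = 0.1613.
W = 1.880149 / 5 = 0.3760.

0.3760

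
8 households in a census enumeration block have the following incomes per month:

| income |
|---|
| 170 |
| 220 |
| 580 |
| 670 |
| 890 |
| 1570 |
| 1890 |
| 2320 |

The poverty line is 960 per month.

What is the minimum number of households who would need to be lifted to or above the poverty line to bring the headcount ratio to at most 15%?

4

5 of the 8 households are poor, so H = 5/8 = 0.625.
A headcount ratio of at most 15% allows at most ⌊0.15 × 8⌋ = 1 poor households.
So at least 5 − 1 = 4 must be lifted.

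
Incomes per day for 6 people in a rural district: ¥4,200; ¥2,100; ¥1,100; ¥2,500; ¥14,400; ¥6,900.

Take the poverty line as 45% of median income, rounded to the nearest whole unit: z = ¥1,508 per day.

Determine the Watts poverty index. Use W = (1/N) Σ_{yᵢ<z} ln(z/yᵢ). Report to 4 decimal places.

0.0526

Below z: ¥1,100 (q = 1 of N = 6).
ln(z/y) terms: ln(1508/1100) = 0.3155.
W = 0.315474 / 6 = 0.0526.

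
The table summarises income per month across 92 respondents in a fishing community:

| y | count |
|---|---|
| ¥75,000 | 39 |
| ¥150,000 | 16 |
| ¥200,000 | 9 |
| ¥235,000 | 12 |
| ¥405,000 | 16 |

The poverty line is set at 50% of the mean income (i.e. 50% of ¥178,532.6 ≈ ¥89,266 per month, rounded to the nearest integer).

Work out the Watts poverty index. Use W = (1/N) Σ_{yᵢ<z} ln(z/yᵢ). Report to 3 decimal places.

Below z: 39×¥75,000 (q = 39 of N = 92).
ln(z/y) terms: ln(89266/75000) = 0.1741 (×39).
W = 6.791170 / 92 = 0.074.

0.074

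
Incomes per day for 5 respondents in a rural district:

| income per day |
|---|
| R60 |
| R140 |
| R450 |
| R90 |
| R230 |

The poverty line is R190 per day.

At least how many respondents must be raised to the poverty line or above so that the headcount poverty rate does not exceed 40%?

3 of the 5 respondents are poor, so H = 3/5 = 0.600.
A headcount ratio of at most 40% allows at most ⌊0.40 × 5⌋ = 2 poor respondents.
So at least 3 − 2 = 1 must be lifted.

1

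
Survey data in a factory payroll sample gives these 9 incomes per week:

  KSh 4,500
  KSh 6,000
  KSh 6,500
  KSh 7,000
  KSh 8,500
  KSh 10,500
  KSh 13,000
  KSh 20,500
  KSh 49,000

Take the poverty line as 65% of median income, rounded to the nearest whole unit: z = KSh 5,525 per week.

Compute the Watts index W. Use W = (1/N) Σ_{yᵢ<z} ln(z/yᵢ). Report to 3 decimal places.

0.023

Incomes under z: KSh 4,500 (q = 1 of N = 9).
ln(z/y) terms: ln(5525/4500) = 0.2052.
W = 0.205206 / 9 = 0.023.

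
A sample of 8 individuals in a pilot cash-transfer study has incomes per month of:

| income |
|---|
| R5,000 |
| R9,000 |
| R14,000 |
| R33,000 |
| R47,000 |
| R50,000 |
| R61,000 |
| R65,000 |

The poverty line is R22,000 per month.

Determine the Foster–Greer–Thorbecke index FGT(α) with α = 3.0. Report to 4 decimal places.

0.0895

Below z: R5,000, R9,000, R14,000 (q = 3 of N = 8).
Gap ratios (z−y)/z: (22000−5000)/22000 = 0.7727; (22000−9000)/22000 = 0.5909; (22000−14000)/22000 = 0.3636.
Raised to α = 3.0: 0.46140; 0.20633; 0.04808.
Sum = 0.715815; FGT(3.0) = 0.715815 / 8 = 0.0895.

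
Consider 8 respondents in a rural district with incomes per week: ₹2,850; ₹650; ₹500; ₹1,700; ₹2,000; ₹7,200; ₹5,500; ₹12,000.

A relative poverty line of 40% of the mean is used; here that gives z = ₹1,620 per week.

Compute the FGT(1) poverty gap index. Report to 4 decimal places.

Incomes under z: ₹500, ₹650 (q = 2 of N = 8).
Gap ratios (z−y)/z: (1620−500)/1620 = 0.6914; (1620−650)/1620 = 0.5988.
Sum of shortfalls = 1.290123; P₁ averages over all N: 1.290123 / 8 = 0.1613.

0.1613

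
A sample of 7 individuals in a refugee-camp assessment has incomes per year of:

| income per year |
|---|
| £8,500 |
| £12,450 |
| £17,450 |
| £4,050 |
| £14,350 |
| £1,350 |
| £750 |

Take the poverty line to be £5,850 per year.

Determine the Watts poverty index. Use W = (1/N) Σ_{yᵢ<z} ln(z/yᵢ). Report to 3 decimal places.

0.555

Poor units: £750, £1,350, £4,050 (q = 3 of N = 7).
Log gaps: ln(5850/750) = 2.0541; ln(5850/1350) = 1.4663; ln(5850/4050) = 0.3677.
W = 3.888186 / 7 = 0.555.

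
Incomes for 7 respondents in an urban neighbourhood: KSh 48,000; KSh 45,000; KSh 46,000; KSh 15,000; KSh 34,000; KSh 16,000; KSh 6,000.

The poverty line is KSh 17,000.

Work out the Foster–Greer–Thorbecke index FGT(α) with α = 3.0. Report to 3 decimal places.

Incomes under z: KSh 6,000, KSh 15,000, KSh 16,000 (q = 3 of N = 7).
Shortfall ratios: (17000−6000)/17000 = 0.6471; (17000−15000)/17000 = 0.1176; (17000−16000)/17000 = 0.0588.
Raised to α = 3.0: 0.27091; 0.00163; 0.00020.
Sum = 0.272746; FGT(3.0) = 0.272746 / 7 = 0.039.

0.039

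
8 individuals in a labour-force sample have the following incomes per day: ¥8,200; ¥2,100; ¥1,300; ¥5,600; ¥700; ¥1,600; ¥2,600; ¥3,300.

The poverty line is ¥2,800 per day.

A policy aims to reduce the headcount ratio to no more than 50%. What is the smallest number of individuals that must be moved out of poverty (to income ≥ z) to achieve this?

Currently q = 5 of N = 8 are below the line (H = 0.625).
A headcount ratio of at most 50% allows at most ⌊0.50 × 8⌋ = 4 poor individuals.
So at least 5 − 4 = 1 must be lifted.

1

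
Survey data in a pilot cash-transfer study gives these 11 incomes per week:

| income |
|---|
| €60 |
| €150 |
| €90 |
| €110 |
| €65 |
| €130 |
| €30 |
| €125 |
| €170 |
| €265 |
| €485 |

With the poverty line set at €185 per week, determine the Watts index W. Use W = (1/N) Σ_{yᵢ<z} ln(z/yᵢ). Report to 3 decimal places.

Below the line: €30, €60, €65, €90, €110, €125, €130, €150, €170 (q = 9 of N = 11).
ln(z/y) terms: ln(185/30) = 1.8192; ln(185/60) = 1.1260; ln(185/65) = 1.0460; ln(185/90) = 0.7205; ln(185/110) = 0.5199; ln(185/125) = 0.3920; ln(185/130) = 0.3528; ln(185/150) = 0.2097; ln(185/170) = 0.0846.
W = 6.270701 / 11 = 0.570.

0.570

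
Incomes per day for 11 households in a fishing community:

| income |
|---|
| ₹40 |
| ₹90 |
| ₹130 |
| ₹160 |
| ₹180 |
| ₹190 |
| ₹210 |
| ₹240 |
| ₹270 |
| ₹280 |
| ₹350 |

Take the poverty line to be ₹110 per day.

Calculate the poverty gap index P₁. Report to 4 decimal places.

0.0744

Below the line: ₹40, ₹90 (q = 2 of N = 11).
Gap ratios (z−y)/z: (110−40)/110 = 0.6364; (110−90)/110 = 0.1818.
Sum of shortfalls = 0.818182; P₁ averages over all N: 0.818182 / 11 = 0.0744.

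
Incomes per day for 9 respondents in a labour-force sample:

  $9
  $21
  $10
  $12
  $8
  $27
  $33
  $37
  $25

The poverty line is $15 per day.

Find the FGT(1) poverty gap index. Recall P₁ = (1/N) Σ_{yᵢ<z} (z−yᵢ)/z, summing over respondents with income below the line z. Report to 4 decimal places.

Poor units: $8, $9, $10, $12 (q = 4 of N = 9).
Gap ratios (z−y)/z: (15−8)/15 = 0.4667; (15−9)/15 = 0.4000; (15−10)/15 = 0.3333; (15−12)/15 = 0.2000.
Sum of shortfalls = 1.400000; P₁ averages over all N: 1.400000 / 9 = 0.1556.

0.1556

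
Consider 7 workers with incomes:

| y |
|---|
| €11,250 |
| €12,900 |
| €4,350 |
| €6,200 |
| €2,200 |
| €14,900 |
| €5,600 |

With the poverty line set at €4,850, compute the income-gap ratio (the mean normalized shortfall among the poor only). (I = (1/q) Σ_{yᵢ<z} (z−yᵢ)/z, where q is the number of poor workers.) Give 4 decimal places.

0.3247

Below the line: €2,200, €4,350 (q = 2 of N = 7).
Relative gaps: 0.5464, 0.1031; sum = 0.649485.
I averages over the q = 2 poor units only: 0.649485 / 2 = 0.3247.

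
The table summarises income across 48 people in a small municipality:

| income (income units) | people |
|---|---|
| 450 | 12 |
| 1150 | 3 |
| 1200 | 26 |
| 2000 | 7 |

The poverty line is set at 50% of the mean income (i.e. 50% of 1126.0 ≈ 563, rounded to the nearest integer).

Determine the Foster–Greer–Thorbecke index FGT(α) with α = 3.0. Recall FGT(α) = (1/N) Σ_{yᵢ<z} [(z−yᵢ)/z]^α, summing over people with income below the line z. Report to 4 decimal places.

Below the line: 12×450 (q = 12 of N = 48).
Shortfall ratios: (563−450)/563 = 0.2007 (×12).
Raised to α = 3.0: 0.00809 (×12).
Sum = 0.097027; FGT(3.0) = 0.097027 / 48 = 0.0020.

0.0020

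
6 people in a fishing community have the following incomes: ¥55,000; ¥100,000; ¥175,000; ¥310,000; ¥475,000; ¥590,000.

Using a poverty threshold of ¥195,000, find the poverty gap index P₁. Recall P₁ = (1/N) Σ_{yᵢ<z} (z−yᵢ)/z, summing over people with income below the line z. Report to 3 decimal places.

0.218

Poor units: ¥55,000, ¥100,000, ¥175,000 (q = 3 of N = 6).
Shortfall ratios: (195000−55000)/195000 = 0.7179; (195000−100000)/195000 = 0.4872; (195000−175000)/195000 = 0.1026.
Sum of shortfalls = 1.307692; P₁ averages over all N: 1.307692 / 6 = 0.218.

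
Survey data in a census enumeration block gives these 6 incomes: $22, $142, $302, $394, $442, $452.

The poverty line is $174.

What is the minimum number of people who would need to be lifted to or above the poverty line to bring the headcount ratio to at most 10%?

2

2 of the 6 people are poor, so H = 2/6 = 0.333.
A headcount ratio of at most 10% allows at most ⌊0.10 × 6⌋ = 0 poor people.
So at least 2 − 0 = 2 must be lifted.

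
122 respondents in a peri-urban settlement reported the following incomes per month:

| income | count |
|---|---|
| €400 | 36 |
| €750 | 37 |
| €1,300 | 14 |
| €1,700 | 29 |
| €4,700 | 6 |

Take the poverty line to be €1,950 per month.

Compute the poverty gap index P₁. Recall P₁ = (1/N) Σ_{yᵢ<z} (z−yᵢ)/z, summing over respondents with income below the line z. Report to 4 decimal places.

Below z: 36×€400, 37×€750, 14×€1,300, 29×€1,700 (q = 116 of N = 122).
Shortfall ratios: (1950−400)/1950 = 0.7949 (×36); (1950−750)/1950 = 0.6154 (×37); (1950−1300)/1950 = 0.3333 (×14); (1950−1700)/1950 = 0.1282 (×29).
Sum of shortfalls = 59.769231; P₁ averages over all N: 59.769231 / 122 = 0.4899.

0.4899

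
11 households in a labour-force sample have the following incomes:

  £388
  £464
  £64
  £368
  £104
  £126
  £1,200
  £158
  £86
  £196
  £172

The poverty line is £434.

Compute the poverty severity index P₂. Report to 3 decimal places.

Poor units: £64, £86, £104, £126, £158, £172, £196, £368, £388 (q = 9 of N = 11).
Relative gaps: (434−64)/434 = 0.8525; (434−86)/434 = 0.8018; (434−104)/434 = 0.7604; (434−126)/434 = 0.7097; (434−158)/434 = 0.6359; (434−172)/434 = 0.6037; (434−196)/434 = 0.5484; (434−368)/434 = 0.1521; (434−388)/434 = 0.1060.
Squared: 0.7268; 0.6430; 0.5782; 0.5036; 0.4044; 0.3644; 0.3007; 0.0231; 0.0112.
Sum = 3.555523; P₂ = 3.555523 / 11 = 0.323.

0.323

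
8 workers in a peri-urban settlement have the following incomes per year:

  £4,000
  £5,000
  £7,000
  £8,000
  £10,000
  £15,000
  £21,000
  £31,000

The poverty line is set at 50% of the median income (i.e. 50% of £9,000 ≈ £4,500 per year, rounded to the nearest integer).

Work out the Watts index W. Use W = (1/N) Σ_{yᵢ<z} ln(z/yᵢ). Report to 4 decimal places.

0.0147

Poor units: £4,000 (q = 1 of N = 8).
ln(z/y) terms: ln(4500/4000) = 0.1178.
W = 0.117783 / 8 = 0.0147.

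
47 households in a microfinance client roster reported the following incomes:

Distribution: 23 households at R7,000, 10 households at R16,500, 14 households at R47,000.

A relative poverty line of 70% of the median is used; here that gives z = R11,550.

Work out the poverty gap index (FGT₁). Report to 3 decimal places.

Incomes under z: 23×R7,000 (q = 23 of N = 47).
Normalized shortfalls: (11550−7000)/11550 = 0.3939 (×23).
Sum of shortfalls = 9.060606; P₁ averages over all N: 9.060606 / 47 = 0.193.

0.193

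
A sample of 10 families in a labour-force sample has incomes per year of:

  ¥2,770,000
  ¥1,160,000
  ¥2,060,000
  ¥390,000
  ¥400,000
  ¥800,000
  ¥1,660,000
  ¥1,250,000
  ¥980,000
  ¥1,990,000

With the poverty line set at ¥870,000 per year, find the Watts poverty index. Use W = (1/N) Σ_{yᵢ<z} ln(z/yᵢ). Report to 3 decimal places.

0.166

Incomes under z: ¥390,000, ¥400,000, ¥800,000 (q = 3 of N = 10).
Log gaps: ln(870000/390000) = 0.8023; ln(870000/400000) = 0.7770; ln(870000/800000) = 0.0839.
W = 1.663257 / 10 = 0.166.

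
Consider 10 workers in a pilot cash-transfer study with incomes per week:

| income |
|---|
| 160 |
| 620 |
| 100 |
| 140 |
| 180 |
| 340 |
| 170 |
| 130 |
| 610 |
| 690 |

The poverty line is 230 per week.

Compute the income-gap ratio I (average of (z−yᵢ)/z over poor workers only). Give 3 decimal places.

Poor units: 100, 130, 140, 160, 170, 180 (q = 6 of N = 10).
Relative gaps: 0.5652, 0.4348, 0.3913, 0.3043, 0.2609, 0.2174; sum = 2.173913.
I averages over the q = 6 poor units only: 2.173913 / 6 = 0.362.

0.362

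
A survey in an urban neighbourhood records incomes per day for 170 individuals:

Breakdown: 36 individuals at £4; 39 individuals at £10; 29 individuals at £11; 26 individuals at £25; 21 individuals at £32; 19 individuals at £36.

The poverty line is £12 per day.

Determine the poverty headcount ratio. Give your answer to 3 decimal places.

104 of the 170 individuals have income below £12.
H = 104/170 = 0.612.

0.612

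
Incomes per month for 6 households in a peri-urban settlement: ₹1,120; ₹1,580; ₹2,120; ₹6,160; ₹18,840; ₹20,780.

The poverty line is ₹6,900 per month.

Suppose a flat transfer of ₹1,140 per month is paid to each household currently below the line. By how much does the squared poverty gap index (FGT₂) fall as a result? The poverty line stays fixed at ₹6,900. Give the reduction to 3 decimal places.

Before: below the line — ₹1,120, ₹1,580, ₹2,120, ₹6,160; squared poverty gap index (FGT₂) = 0.29793.
After the ₹1,140 transfer: below the line — ₹2,260, ₹2,720, ₹3,260; squared poverty gap index (FGT₂) = 0.18292.
Reduction = 0.29793 − 0.18292 = 0.115.

0.115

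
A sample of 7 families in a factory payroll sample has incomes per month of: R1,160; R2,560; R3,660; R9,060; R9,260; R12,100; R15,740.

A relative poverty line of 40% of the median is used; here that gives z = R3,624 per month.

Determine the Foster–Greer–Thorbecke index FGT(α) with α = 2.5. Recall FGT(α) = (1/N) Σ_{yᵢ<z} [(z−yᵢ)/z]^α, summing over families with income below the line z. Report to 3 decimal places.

Poor units: R1,160, R2,560 (q = 2 of N = 7).
Relative gaps: (3624−1160)/3624 = 0.6799; (3624−2560)/3624 = 0.2936.
Raised to α = 2.5: 0.38118; 0.04671.
Sum = 0.427888; FGT(2.5) = 0.427888 / 7 = 0.061.

0.061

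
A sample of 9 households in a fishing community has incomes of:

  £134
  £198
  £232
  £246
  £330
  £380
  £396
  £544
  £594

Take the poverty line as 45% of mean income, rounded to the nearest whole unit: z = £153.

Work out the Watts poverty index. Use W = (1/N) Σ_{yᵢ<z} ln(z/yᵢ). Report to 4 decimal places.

Incomes under z: £134 (q = 1 of N = 9).
Log shortfalls: ln(153/134) = 0.1326.
W = 0.132598 / 9 = 0.0147.

0.0147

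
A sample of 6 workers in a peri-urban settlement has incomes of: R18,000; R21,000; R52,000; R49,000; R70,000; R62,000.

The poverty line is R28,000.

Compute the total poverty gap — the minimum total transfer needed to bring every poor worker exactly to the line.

R17,000

Below the line: R18,000, R21,000 (q = 2 of N = 6).
Individual gaps: 28000−18000 = 10000; 28000−21000 = 7000.
Aggregate gap = R17,000.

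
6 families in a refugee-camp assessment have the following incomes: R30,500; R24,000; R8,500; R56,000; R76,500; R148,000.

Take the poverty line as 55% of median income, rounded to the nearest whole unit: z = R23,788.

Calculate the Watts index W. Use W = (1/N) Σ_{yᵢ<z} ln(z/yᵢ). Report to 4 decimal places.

0.1715

Incomes under z: R8,500 (q = 1 of N = 6).
Log shortfalls: ln(23788/8500) = 1.0291.
W = 1.029115 / 6 = 0.1715.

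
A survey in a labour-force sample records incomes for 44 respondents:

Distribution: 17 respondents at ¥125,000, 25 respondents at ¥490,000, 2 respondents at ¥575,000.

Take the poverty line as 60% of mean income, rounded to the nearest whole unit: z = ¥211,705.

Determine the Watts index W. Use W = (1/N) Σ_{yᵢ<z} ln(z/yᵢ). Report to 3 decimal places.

Below z: 17×¥125,000 (q = 17 of N = 44).
Log gaps: ln(211705/125000) = 0.5269 (×17).
W = 8.956961 / 44 = 0.204.

0.204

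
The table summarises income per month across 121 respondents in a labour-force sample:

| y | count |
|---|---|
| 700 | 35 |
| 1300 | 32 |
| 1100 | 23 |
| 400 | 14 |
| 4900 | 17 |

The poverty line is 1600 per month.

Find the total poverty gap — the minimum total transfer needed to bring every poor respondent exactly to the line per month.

69400

Below z: 14×400, 35×700, 23×1100, 32×1300 (q = 104 of N = 121).
Individual gaps: 14×(1600−400) = 16800; 35×(1600−700) = 31500; 23×(1600−1100) = 11500; 32×(1600−1300) = 9600.
Aggregate gap = 69400.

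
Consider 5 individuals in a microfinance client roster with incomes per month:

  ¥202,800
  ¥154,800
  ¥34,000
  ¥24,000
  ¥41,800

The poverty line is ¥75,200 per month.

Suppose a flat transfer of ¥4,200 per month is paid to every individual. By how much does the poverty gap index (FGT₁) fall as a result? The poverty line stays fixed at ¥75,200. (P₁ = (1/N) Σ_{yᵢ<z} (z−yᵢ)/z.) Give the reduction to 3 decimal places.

0.034

Before: below the line — ¥24,000, ¥34,000, ¥41,800; poverty gap index (FGT₁) = 0.33457.
After the ¥4,200 transfer: below the line — ¥28,200, ¥38,200, ¥46,000; poverty gap index (FGT₁) = 0.30106.
Reduction = 0.33457 − 0.30106 = 0.034.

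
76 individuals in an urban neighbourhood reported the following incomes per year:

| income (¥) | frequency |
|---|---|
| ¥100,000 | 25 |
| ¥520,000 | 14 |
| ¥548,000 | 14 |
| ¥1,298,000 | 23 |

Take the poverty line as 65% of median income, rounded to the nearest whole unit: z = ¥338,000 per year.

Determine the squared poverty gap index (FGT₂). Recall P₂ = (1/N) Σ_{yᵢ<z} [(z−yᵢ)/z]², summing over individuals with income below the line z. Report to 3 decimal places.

Incomes under z: 25×¥100,000 (q = 25 of N = 76).
Gap ratios (z−y)/z: (338000−100000)/338000 = 0.7041 (×25).
Squared: 0.4958 (×25).
Sum = 12.395399; P₂ = 12.395399 / 76 = 0.163.

0.163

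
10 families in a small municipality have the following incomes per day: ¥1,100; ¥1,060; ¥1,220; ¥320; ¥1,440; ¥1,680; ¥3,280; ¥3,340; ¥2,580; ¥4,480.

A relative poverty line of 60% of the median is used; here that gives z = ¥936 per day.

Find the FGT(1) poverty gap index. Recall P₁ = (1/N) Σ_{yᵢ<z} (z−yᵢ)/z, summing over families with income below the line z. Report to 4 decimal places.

Incomes under z: ¥320 (q = 1 of N = 10).
Relative gaps: (936−320)/936 = 0.6581.
Σ = 0.658120. Dividing by the full population N = 10 gives P₁ = 0.0658.

0.0658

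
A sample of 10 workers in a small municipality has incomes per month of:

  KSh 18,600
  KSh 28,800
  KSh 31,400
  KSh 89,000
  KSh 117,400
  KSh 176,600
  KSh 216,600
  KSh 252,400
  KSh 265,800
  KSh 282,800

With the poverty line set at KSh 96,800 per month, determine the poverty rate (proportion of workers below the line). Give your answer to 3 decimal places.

4 of the 10 workers have income below KSh 96,800.
H = 4/10 = 0.400.

0.400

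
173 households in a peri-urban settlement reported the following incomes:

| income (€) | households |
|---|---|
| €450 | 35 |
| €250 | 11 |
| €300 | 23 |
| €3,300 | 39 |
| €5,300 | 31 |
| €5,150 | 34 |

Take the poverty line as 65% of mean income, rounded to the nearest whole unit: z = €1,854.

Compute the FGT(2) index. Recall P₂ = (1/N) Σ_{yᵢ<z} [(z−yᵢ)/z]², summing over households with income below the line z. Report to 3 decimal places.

0.257

Below z: 11×€250, 23×€300, 35×€450 (q = 69 of N = 173).
Normalized shortfalls: (1854−250)/1854 = 0.8652 (×11); (1854−300)/1854 = 0.8382 (×23); (1854−450)/1854 = 0.7573 (×35).
Squared: 0.7485 (×11); 0.7026 (×23); 0.5735 (×35).
Sum = 44.463938; P₂ = 44.463938 / 173 = 0.257.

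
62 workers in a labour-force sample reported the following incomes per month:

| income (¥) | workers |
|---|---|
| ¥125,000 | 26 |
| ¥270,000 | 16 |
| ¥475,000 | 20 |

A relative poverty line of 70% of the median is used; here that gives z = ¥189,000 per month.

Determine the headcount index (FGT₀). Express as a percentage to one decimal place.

26 of the 62 workers have income below ¥189,000.
H = 26/62 = 41.9%.

41.9%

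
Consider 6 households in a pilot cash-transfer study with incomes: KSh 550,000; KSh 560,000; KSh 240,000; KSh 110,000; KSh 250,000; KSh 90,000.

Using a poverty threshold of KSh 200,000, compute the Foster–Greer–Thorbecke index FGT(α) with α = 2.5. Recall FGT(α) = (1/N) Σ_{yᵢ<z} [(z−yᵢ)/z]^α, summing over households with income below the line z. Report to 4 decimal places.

0.0600

Incomes under z: KSh 90,000, KSh 110,000 (q = 2 of N = 6).
Normalized shortfalls: (200000−90000)/200000 = 0.5500; (200000−110000)/200000 = 0.4500.
Raised to α = 2.5: 0.22434; 0.13584.
Sum = 0.360181; FGT(2.5) = 0.360181 / 6 = 0.0600.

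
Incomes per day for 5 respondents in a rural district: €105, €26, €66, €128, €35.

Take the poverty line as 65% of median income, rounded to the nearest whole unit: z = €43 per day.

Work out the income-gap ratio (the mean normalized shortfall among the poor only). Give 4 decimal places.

0.2907

Below z: €26, €35 (q = 2 of N = 5).
Relative gaps: 0.3953, 0.1860; sum = 0.581395.
The income-gap ratio divides by q (the poor only): 0.581395 / 2 = 0.2907.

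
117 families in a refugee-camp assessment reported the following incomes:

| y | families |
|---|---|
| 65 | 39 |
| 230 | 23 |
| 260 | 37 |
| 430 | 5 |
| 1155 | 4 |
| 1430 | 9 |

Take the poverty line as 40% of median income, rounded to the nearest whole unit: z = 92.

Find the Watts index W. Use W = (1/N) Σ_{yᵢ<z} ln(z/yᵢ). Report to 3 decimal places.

0.116

Below z: 39×65 (q = 39 of N = 117).
ln(z/y) terms: ln(92/65) = 0.3474 (×39).
W = 13.548651 / 117 = 0.116.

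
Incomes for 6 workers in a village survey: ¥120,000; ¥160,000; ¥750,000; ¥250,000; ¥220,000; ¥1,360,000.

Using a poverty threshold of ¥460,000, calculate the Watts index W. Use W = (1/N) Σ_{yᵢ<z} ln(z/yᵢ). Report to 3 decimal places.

Poor units: ¥120,000, ¥160,000, ¥220,000, ¥250,000 (q = 4 of N = 6).
Log gaps: ln(460000/120000) = 1.3437; ln(460000/160000) = 1.0561; ln(460000/220000) = 0.7376; ln(460000/250000) = 0.6098.
W = 3.747152 / 6 = 0.625.

0.625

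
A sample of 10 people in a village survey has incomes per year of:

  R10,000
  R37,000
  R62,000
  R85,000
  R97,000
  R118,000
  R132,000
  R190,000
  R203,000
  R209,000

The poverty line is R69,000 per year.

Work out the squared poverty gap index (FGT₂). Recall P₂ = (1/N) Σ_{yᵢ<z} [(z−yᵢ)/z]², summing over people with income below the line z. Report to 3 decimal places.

0.096

Incomes under z: R10,000, R37,000, R62,000 (q = 3 of N = 10).
Relative gaps: (69000−10000)/69000 = 0.8551; (69000−37000)/69000 = 0.4638; (69000−62000)/69000 = 0.1014.
Squared: 0.7311; 0.2151; 0.0103.
Sum = 0.956522; P₂ = 0.956522 / 10 = 0.096.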